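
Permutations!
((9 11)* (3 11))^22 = (3 11 9)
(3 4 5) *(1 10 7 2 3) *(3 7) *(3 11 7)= (1 10 11 7 2 3 4 5)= [0, 10, 3, 4, 5, 1, 6, 2, 8, 9, 11, 7]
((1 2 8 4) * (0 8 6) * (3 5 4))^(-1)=(0 6 2 1 4 5 3 8)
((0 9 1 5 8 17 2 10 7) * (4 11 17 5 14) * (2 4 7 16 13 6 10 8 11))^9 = (0 7 14 1 9)(2 11)(4 5)(6 10 16 13)(8 17)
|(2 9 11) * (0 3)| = |(0 3)(2 9 11)| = 6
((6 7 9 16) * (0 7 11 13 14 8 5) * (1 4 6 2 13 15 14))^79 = ((0 7 9 16 2 13 1 4 6 11 15 14 8 5))^79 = (0 11 2 5 6 16 8 4 9 14 1 7 15 13)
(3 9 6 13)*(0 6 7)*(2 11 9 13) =(0 6 2 11 9 7)(3 13) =[6, 1, 11, 13, 4, 5, 2, 0, 8, 7, 10, 9, 12, 3]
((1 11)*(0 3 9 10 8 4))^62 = (11)(0 9 8)(3 10 4)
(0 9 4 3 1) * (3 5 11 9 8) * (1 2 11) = (0 8 3 2 11 9 4 5 1) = [8, 0, 11, 2, 5, 1, 6, 7, 3, 4, 10, 9]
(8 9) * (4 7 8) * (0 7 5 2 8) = [7, 1, 8, 3, 5, 2, 6, 0, 9, 4] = (0 7)(2 8 9 4 5)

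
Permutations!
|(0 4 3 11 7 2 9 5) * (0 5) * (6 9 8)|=9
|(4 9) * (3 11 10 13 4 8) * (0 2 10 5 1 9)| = 30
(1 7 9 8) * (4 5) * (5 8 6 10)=(1 7 9 6 10 5 4 8)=[0, 7, 2, 3, 8, 4, 10, 9, 1, 6, 5]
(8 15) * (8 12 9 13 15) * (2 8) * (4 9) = [0, 1, 8, 3, 9, 5, 6, 7, 2, 13, 10, 11, 4, 15, 14, 12] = (2 8)(4 9 13 15 12)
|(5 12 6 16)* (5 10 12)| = |(6 16 10 12)| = 4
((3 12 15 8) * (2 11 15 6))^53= ((2 11 15 8 3 12 6))^53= (2 3 11 12 15 6 8)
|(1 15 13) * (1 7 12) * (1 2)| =|(1 15 13 7 12 2)| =6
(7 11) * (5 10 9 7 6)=(5 10 9 7 11 6)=[0, 1, 2, 3, 4, 10, 5, 11, 8, 7, 9, 6]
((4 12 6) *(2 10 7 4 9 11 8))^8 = ((2 10 7 4 12 6 9 11 8))^8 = (2 8 11 9 6 12 4 7 10)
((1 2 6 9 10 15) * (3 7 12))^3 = (1 9)(2 10)(6 15)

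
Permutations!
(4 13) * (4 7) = [0, 1, 2, 3, 13, 5, 6, 4, 8, 9, 10, 11, 12, 7] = (4 13 7)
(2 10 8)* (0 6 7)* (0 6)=(2 10 8)(6 7)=[0, 1, 10, 3, 4, 5, 7, 6, 2, 9, 8]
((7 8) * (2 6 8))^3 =(2 7 8 6)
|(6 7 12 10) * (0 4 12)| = |(0 4 12 10 6 7)| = 6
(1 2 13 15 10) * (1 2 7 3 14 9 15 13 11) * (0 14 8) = [14, 7, 11, 8, 4, 5, 6, 3, 0, 15, 2, 1, 12, 13, 9, 10] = (0 14 9 15 10 2 11 1 7 3 8)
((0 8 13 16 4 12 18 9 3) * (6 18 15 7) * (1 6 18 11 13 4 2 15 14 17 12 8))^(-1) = (0 3 9 18 7 15 2 16 13 11 6 1)(4 8)(12 17 14) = ((0 1 6 11 13 16 2 15 7 18 9 3)(4 8)(12 14 17))^(-1)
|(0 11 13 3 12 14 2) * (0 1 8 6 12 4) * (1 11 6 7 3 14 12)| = 28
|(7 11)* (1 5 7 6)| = 5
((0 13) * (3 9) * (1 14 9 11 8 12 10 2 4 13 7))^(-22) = ((0 7 1 14 9 3 11 8 12 10 2 4 13))^(-22) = (0 9 12 13 14 8 4 1 11 2 7 3 10)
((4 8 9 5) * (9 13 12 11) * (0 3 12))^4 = ((0 3 12 11 9 5 4 8 13))^4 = (0 9 13 11 8 12 4 3 5)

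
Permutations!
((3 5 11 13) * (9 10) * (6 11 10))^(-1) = ((3 5 10 9 6 11 13))^(-1) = (3 13 11 6 9 10 5)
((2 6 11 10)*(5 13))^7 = (2 10 11 6)(5 13)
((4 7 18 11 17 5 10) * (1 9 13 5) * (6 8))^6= ((1 9 13 5 10 4 7 18 11 17)(6 8))^6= (1 7 13 11 10)(4 9 18 5 17)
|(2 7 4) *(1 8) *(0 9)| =6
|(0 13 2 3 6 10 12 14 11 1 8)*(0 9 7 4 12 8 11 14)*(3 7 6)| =|(14)(0 13 2 7 4 12)(1 11)(6 10 8 9)| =12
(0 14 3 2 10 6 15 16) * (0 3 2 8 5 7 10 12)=(0 14 2 12)(3 8 5 7 10 6 15 16)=[14, 1, 12, 8, 4, 7, 15, 10, 5, 9, 6, 11, 0, 13, 2, 16, 3]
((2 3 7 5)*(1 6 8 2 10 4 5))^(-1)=((1 6 8 2 3 7)(4 5 10))^(-1)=(1 7 3 2 8 6)(4 10 5)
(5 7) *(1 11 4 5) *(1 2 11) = (2 11 4 5 7) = [0, 1, 11, 3, 5, 7, 6, 2, 8, 9, 10, 4]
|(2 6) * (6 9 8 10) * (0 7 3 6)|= 8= |(0 7 3 6 2 9 8 10)|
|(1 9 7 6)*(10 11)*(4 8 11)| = 4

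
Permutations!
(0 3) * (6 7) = [3, 1, 2, 0, 4, 5, 7, 6] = (0 3)(6 7)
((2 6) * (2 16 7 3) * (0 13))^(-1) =(0 13)(2 3 7 16 6)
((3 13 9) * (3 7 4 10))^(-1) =(3 10 4 7 9 13) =((3 13 9 7 4 10))^(-1)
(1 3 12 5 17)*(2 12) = (1 3 2 12 5 17) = [0, 3, 12, 2, 4, 17, 6, 7, 8, 9, 10, 11, 5, 13, 14, 15, 16, 1]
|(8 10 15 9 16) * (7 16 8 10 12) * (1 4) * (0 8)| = 8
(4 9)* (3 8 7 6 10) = [0, 1, 2, 8, 9, 5, 10, 6, 7, 4, 3] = (3 8 7 6 10)(4 9)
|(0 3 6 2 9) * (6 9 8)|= 3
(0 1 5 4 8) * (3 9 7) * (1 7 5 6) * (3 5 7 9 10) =(0 9 7 5 4 8)(1 6)(3 10) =[9, 6, 2, 10, 8, 4, 1, 5, 0, 7, 3]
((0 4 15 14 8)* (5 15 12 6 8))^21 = ((0 4 12 6 8)(5 15 14))^21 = (15)(0 4 12 6 8)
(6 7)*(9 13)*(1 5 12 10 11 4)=[0, 5, 2, 3, 1, 12, 7, 6, 8, 13, 11, 4, 10, 9]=(1 5 12 10 11 4)(6 7)(9 13)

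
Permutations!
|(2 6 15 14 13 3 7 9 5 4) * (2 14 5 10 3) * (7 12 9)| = |(2 6 15 5 4 14 13)(3 12 9 10)| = 28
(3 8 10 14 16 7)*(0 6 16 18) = (0 6 16 7 3 8 10 14 18) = [6, 1, 2, 8, 4, 5, 16, 3, 10, 9, 14, 11, 12, 13, 18, 15, 7, 17, 0]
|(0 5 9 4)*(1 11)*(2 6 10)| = 12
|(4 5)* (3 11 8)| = |(3 11 8)(4 5)| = 6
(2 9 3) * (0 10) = [10, 1, 9, 2, 4, 5, 6, 7, 8, 3, 0] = (0 10)(2 9 3)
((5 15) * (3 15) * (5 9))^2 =((3 15 9 5))^2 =(3 9)(5 15)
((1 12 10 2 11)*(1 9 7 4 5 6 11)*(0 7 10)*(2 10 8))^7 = (0 8 5 12 9 4 1 11 7 2 6)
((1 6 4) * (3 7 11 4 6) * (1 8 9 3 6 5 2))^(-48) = ((1 6 5 2)(3 7 11 4 8 9))^(-48) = (11)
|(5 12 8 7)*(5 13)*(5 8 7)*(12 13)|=|(5 13 8)(7 12)|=6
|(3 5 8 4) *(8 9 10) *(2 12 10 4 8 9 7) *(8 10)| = 9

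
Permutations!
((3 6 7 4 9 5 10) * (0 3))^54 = ((0 3 6 7 4 9 5 10))^54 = (0 5 4 6)(3 10 9 7)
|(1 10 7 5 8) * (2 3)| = 10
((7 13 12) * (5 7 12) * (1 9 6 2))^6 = (13)(1 6)(2 9)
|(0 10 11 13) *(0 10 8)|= 6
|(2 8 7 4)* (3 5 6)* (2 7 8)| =|(8)(3 5 6)(4 7)| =6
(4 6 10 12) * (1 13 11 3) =(1 13 11 3)(4 6 10 12) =[0, 13, 2, 1, 6, 5, 10, 7, 8, 9, 12, 3, 4, 11]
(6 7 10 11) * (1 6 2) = [0, 6, 1, 3, 4, 5, 7, 10, 8, 9, 11, 2] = (1 6 7 10 11 2)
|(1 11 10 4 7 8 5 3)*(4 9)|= 9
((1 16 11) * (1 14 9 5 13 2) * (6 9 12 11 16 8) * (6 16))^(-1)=((1 8 16 6 9 5 13 2)(11 14 12))^(-1)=(1 2 13 5 9 6 16 8)(11 12 14)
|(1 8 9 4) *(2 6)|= |(1 8 9 4)(2 6)|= 4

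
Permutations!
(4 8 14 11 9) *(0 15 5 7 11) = (0 15 5 7 11 9 4 8 14) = [15, 1, 2, 3, 8, 7, 6, 11, 14, 4, 10, 9, 12, 13, 0, 5]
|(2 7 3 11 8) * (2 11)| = |(2 7 3)(8 11)| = 6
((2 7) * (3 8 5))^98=(3 5 8)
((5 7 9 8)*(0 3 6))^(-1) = ((0 3 6)(5 7 9 8))^(-1) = (0 6 3)(5 8 9 7)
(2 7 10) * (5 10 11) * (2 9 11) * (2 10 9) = (2 7 10)(5 9 11) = [0, 1, 7, 3, 4, 9, 6, 10, 8, 11, 2, 5]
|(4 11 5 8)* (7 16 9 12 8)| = 8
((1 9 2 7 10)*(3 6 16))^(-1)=((1 9 2 7 10)(3 6 16))^(-1)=(1 10 7 2 9)(3 16 6)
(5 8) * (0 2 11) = (0 2 11)(5 8) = [2, 1, 11, 3, 4, 8, 6, 7, 5, 9, 10, 0]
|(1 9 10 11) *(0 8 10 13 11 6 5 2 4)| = |(0 8 10 6 5 2 4)(1 9 13 11)| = 28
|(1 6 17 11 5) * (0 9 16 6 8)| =|(0 9 16 6 17 11 5 1 8)| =9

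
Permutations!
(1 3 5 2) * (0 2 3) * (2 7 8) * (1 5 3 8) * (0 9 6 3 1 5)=(0 7 5 8 2)(1 9 6 3)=[7, 9, 0, 1, 4, 8, 3, 5, 2, 6]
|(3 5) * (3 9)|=3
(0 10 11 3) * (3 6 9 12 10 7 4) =[7, 1, 2, 0, 3, 5, 9, 4, 8, 12, 11, 6, 10] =(0 7 4 3)(6 9 12 10 11)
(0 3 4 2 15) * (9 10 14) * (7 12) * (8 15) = [3, 1, 8, 4, 2, 5, 6, 12, 15, 10, 14, 11, 7, 13, 9, 0] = (0 3 4 2 8 15)(7 12)(9 10 14)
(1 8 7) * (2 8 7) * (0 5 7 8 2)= [5, 8, 2, 3, 4, 7, 6, 1, 0]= (0 5 7 1 8)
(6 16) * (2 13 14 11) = (2 13 14 11)(6 16) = [0, 1, 13, 3, 4, 5, 16, 7, 8, 9, 10, 2, 12, 14, 11, 15, 6]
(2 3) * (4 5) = (2 3)(4 5) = [0, 1, 3, 2, 5, 4]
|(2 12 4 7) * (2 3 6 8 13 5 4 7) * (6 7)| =|(2 12 6 8 13 5 4)(3 7)| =14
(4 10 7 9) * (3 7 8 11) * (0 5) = (0 5)(3 7 9 4 10 8 11) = [5, 1, 2, 7, 10, 0, 6, 9, 11, 4, 8, 3]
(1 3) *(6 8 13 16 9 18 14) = (1 3)(6 8 13 16 9 18 14) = [0, 3, 2, 1, 4, 5, 8, 7, 13, 18, 10, 11, 12, 16, 6, 15, 9, 17, 14]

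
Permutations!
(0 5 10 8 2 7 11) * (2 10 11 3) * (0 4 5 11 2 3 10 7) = (0 11 4 5 2)(7 10 8) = [11, 1, 0, 3, 5, 2, 6, 10, 7, 9, 8, 4]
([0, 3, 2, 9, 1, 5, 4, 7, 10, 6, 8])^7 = [0, 9, 2, 6, 3, 5, 1, 7, 10, 4, 8]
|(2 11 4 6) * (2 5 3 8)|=7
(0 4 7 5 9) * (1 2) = (0 4 7 5 9)(1 2) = [4, 2, 1, 3, 7, 9, 6, 5, 8, 0]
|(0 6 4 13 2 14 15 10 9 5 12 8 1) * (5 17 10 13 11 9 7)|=|(0 6 4 11 9 17 10 7 5 12 8 1)(2 14 15 13)|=12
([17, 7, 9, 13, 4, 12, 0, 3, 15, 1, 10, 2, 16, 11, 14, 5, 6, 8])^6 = (0 16 5 8)(1 9 2 11 13 3 7)(6 12 15 17)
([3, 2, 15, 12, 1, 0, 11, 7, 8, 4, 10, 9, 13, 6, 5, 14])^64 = [5, 4, 1, 0, 9, 14, 13, 7, 8, 11, 10, 6, 3, 12, 15, 2]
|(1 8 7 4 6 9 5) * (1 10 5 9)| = |(1 8 7 4 6)(5 10)| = 10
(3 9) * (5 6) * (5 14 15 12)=(3 9)(5 6 14 15 12)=[0, 1, 2, 9, 4, 6, 14, 7, 8, 3, 10, 11, 5, 13, 15, 12]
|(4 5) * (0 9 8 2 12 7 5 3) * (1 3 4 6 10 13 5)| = 8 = |(0 9 8 2 12 7 1 3)(5 6 10 13)|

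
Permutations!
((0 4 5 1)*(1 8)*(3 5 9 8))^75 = (9)(3 5)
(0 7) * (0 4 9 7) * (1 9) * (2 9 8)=(1 8 2 9 7 4)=[0, 8, 9, 3, 1, 5, 6, 4, 2, 7]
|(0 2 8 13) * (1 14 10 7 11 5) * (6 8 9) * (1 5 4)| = |(0 2 9 6 8 13)(1 14 10 7 11 4)| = 6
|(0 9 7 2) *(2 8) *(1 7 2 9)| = |(0 1 7 8 9 2)| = 6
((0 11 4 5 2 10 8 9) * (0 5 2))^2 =((0 11 4 2 10 8 9 5))^2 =(0 4 10 9)(2 8 5 11)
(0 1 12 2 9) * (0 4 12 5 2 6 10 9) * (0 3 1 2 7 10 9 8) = [2, 5, 3, 1, 12, 7, 9, 10, 0, 4, 8, 11, 6] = (0 2 3 1 5 7 10 8)(4 12 6 9)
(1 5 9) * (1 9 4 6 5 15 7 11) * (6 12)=(1 15 7 11)(4 12 6 5)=[0, 15, 2, 3, 12, 4, 5, 11, 8, 9, 10, 1, 6, 13, 14, 7]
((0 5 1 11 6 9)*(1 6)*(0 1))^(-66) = (11)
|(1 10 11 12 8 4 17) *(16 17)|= |(1 10 11 12 8 4 16 17)|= 8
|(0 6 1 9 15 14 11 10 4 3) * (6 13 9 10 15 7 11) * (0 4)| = |(0 13 9 7 11 15 14 6 1 10)(3 4)| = 10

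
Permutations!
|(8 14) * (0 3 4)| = 6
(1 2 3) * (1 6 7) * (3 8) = (1 2 8 3 6 7) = [0, 2, 8, 6, 4, 5, 7, 1, 3]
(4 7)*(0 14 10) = (0 14 10)(4 7) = [14, 1, 2, 3, 7, 5, 6, 4, 8, 9, 0, 11, 12, 13, 10]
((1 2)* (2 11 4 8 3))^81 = ((1 11 4 8 3 2))^81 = (1 8)(2 4)(3 11)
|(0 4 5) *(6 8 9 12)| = |(0 4 5)(6 8 9 12)| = 12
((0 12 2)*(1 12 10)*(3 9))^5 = (12)(3 9)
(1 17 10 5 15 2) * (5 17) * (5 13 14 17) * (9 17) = (1 13 14 9 17 10 5 15 2) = [0, 13, 1, 3, 4, 15, 6, 7, 8, 17, 5, 11, 12, 14, 9, 2, 16, 10]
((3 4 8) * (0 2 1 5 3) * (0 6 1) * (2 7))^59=((0 7 2)(1 5 3 4 8 6))^59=(0 2 7)(1 6 8 4 3 5)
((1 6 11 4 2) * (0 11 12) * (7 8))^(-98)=((0 11 4 2 1 6 12)(7 8))^(-98)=(12)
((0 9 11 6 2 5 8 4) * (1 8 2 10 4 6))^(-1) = ((0 9 11 1 8 6 10 4)(2 5))^(-1) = (0 4 10 6 8 1 11 9)(2 5)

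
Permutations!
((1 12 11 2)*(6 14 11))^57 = ((1 12 6 14 11 2))^57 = (1 14)(2 6)(11 12)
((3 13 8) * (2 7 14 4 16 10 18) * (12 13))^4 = ((2 7 14 4 16 10 18)(3 12 13 8))^4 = (2 16 7 10 14 18 4)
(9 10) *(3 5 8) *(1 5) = (1 5 8 3)(9 10) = [0, 5, 2, 1, 4, 8, 6, 7, 3, 10, 9]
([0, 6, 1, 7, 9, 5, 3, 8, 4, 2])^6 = [0, 9, 4, 1, 7, 5, 2, 6, 3, 8]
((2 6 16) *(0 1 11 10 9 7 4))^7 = (2 6 16)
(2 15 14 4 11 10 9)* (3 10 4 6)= [0, 1, 15, 10, 11, 5, 3, 7, 8, 2, 9, 4, 12, 13, 6, 14]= (2 15 14 6 3 10 9)(4 11)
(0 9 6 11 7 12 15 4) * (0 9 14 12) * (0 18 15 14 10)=(0 10)(4 9 6 11 7 18 15)(12 14)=[10, 1, 2, 3, 9, 5, 11, 18, 8, 6, 0, 7, 14, 13, 12, 4, 16, 17, 15]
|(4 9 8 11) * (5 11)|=|(4 9 8 5 11)|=5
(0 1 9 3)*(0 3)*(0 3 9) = (0 1)(3 9) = [1, 0, 2, 9, 4, 5, 6, 7, 8, 3]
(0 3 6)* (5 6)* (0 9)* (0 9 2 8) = (9)(0 3 5 6 2 8) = [3, 1, 8, 5, 4, 6, 2, 7, 0, 9]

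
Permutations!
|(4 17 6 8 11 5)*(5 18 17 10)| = 15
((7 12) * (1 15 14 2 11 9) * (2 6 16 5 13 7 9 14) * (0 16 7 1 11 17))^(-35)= (0 15 5 17 1 16 2 13)(6 7 12 9 11 14)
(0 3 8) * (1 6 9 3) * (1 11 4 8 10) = (0 11 4 8)(1 6 9 3 10) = [11, 6, 2, 10, 8, 5, 9, 7, 0, 3, 1, 4]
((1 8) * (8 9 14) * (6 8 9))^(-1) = (1 8 6)(9 14)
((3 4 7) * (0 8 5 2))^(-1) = (0 2 5 8)(3 7 4)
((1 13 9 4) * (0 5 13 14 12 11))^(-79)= ((0 5 13 9 4 1 14 12 11))^(-79)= (0 13 4 14 11 5 9 1 12)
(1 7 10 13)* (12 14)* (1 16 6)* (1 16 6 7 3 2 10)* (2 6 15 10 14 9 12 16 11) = (1 3 6 11 2 14 16 7)(9 12)(10 13 15) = [0, 3, 14, 6, 4, 5, 11, 1, 8, 12, 13, 2, 9, 15, 16, 10, 7]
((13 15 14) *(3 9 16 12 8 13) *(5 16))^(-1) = ((3 9 5 16 12 8 13 15 14))^(-1) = (3 14 15 13 8 12 16 5 9)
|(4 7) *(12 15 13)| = |(4 7)(12 15 13)| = 6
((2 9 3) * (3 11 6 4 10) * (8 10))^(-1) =(2 3 10 8 4 6 11 9)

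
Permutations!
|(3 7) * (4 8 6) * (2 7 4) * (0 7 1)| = |(0 7 3 4 8 6 2 1)| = 8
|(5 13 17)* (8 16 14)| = |(5 13 17)(8 16 14)| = 3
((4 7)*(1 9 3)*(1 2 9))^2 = (2 3 9)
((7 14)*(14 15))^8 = (7 14 15)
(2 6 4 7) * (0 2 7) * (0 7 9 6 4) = (0 2 4 7 9 6) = [2, 1, 4, 3, 7, 5, 0, 9, 8, 6]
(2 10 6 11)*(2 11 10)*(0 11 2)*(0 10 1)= (0 11 2 10 6 1)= [11, 0, 10, 3, 4, 5, 1, 7, 8, 9, 6, 2]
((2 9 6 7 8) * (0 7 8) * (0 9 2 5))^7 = (0 7 9 6 8 5)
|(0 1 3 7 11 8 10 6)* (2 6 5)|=|(0 1 3 7 11 8 10 5 2 6)|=10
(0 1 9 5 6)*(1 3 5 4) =(0 3 5 6)(1 9 4) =[3, 9, 2, 5, 1, 6, 0, 7, 8, 4]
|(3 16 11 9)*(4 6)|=4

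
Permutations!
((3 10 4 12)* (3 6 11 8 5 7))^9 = (12)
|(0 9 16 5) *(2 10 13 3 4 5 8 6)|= 11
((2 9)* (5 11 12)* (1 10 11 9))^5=((1 10 11 12 5 9 2))^5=(1 9 12 10 2 5 11)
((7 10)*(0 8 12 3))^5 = (0 8 12 3)(7 10) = ((0 8 12 3)(7 10))^5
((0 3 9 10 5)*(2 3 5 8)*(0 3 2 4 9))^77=(0 3 5)(4 9 10 8)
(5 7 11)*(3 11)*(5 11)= (11)(3 5 7)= [0, 1, 2, 5, 4, 7, 6, 3, 8, 9, 10, 11]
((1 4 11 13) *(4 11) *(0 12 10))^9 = (13)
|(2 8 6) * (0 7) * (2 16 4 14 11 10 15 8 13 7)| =|(0 2 13 7)(4 14 11 10 15 8 6 16)| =8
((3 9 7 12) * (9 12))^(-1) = ((3 12)(7 9))^(-1) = (3 12)(7 9)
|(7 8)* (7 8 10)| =2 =|(7 10)|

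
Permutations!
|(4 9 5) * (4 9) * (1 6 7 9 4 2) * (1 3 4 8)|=6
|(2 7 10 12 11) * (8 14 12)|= |(2 7 10 8 14 12 11)|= 7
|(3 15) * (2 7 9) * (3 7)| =5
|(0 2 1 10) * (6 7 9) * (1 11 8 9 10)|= |(0 2 11 8 9 6 7 10)|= 8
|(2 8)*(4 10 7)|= 6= |(2 8)(4 10 7)|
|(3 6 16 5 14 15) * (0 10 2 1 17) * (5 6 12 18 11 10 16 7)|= 15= |(0 16 6 7 5 14 15 3 12 18 11 10 2 1 17)|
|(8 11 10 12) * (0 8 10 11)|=2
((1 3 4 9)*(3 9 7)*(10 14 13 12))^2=(3 7 4)(10 13)(12 14)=((1 9)(3 4 7)(10 14 13 12))^2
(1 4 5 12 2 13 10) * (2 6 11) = [0, 4, 13, 3, 5, 12, 11, 7, 8, 9, 1, 2, 6, 10] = (1 4 5 12 6 11 2 13 10)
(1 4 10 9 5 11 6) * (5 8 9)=(1 4 10 5 11 6)(8 9)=[0, 4, 2, 3, 10, 11, 1, 7, 9, 8, 5, 6]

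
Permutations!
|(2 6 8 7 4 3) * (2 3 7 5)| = 4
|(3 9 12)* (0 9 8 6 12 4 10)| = |(0 9 4 10)(3 8 6 12)| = 4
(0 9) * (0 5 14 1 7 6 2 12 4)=[9, 7, 12, 3, 0, 14, 2, 6, 8, 5, 10, 11, 4, 13, 1]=(0 9 5 14 1 7 6 2 12 4)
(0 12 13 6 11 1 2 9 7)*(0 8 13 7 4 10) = (0 12 7 8 13 6 11 1 2 9 4 10) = [12, 2, 9, 3, 10, 5, 11, 8, 13, 4, 0, 1, 7, 6]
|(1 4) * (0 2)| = 2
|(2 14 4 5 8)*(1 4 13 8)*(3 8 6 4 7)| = |(1 7 3 8 2 14 13 6 4 5)| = 10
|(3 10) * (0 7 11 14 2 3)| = |(0 7 11 14 2 3 10)| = 7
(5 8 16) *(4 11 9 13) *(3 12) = (3 12)(4 11 9 13)(5 8 16) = [0, 1, 2, 12, 11, 8, 6, 7, 16, 13, 10, 9, 3, 4, 14, 15, 5]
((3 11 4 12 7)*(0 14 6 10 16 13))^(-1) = (0 13 16 10 6 14)(3 7 12 4 11)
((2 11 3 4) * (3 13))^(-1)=((2 11 13 3 4))^(-1)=(2 4 3 13 11)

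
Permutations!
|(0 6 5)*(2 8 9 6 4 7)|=8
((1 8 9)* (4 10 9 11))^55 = ((1 8 11 4 10 9))^55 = (1 8 11 4 10 9)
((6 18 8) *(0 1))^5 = (0 1)(6 8 18)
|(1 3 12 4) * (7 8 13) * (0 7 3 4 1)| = 8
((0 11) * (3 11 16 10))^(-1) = ((0 16 10 3 11))^(-1) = (0 11 3 10 16)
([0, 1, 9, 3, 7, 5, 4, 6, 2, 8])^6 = [0, 1, 2, 3, 4, 5, 6, 7, 8, 9]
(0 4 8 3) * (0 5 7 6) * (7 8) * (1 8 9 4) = [1, 8, 2, 5, 7, 9, 0, 6, 3, 4] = (0 1 8 3 5 9 4 7 6)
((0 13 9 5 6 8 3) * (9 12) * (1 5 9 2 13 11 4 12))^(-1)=((0 11 4 12 2 13 1 5 6 8 3))^(-1)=(0 3 8 6 5 1 13 2 12 4 11)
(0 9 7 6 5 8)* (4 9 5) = (0 5 8)(4 9 7 6) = [5, 1, 2, 3, 9, 8, 4, 6, 0, 7]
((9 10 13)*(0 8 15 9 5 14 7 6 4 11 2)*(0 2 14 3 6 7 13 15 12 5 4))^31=(0 8 12 5 3 6)(4 13 14 11)(9 10 15)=((0 8 12 5 3 6)(4 11 14 13)(9 10 15))^31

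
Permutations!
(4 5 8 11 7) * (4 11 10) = [0, 1, 2, 3, 5, 8, 6, 11, 10, 9, 4, 7] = (4 5 8 10)(7 11)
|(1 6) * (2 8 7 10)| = 4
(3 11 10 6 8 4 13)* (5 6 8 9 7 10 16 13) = (3 11 16 13)(4 5 6 9 7 10 8) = [0, 1, 2, 11, 5, 6, 9, 10, 4, 7, 8, 16, 12, 3, 14, 15, 13]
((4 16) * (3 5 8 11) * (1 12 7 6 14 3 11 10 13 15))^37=(1 14 10 12 3 13 7 5 15 6 8)(4 16)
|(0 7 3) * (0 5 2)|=|(0 7 3 5 2)|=5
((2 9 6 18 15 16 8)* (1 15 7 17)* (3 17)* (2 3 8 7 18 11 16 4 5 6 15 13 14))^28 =(18)(1 3 7 11 5 15 2 13 17 8 16 6 4 9 14)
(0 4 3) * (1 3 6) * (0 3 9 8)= (0 4 6 1 9 8)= [4, 9, 2, 3, 6, 5, 1, 7, 0, 8]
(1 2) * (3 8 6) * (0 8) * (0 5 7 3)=[8, 2, 1, 5, 4, 7, 0, 3, 6]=(0 8 6)(1 2)(3 5 7)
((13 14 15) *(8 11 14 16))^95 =(8 16 13 15 14 11)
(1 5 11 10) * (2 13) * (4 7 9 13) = (1 5 11 10)(2 4 7 9 13) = [0, 5, 4, 3, 7, 11, 6, 9, 8, 13, 1, 10, 12, 2]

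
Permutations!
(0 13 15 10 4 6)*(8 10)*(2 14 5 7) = (0 13 15 8 10 4 6)(2 14 5 7) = [13, 1, 14, 3, 6, 7, 0, 2, 10, 9, 4, 11, 12, 15, 5, 8]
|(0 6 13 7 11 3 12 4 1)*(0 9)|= |(0 6 13 7 11 3 12 4 1 9)|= 10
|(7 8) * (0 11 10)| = |(0 11 10)(7 8)| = 6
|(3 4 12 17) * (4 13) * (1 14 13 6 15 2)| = 10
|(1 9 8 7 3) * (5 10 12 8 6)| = 9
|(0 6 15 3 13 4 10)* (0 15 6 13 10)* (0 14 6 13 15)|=|(0 15 3 10)(4 14 6 13)|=4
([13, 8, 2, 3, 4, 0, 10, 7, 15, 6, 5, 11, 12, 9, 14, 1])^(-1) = (0 5 10 6 9 13)(1 15 8)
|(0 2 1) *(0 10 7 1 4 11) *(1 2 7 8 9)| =20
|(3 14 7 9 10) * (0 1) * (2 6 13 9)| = 8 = |(0 1)(2 6 13 9 10 3 14 7)|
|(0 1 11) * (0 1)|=2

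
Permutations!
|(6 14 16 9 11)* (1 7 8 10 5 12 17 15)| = 40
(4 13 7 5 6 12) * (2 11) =(2 11)(4 13 7 5 6 12) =[0, 1, 11, 3, 13, 6, 12, 5, 8, 9, 10, 2, 4, 7]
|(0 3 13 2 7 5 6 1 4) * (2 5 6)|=9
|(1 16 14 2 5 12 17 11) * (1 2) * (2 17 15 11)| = 6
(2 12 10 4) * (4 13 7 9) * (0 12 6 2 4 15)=(0 12 10 13 7 9 15)(2 6)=[12, 1, 6, 3, 4, 5, 2, 9, 8, 15, 13, 11, 10, 7, 14, 0]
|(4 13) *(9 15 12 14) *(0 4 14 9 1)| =|(0 4 13 14 1)(9 15 12)| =15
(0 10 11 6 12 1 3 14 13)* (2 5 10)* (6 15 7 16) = (0 2 5 10 11 15 7 16 6 12 1 3 14 13) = [2, 3, 5, 14, 4, 10, 12, 16, 8, 9, 11, 15, 1, 0, 13, 7, 6]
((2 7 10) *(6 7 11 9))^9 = (2 6)(7 11)(9 10)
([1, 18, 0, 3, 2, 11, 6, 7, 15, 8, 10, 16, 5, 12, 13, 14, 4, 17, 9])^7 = [13, 12, 14, 3, 15, 18, 6, 7, 16, 11, 10, 9, 1, 0, 2, 4, 8, 17, 5]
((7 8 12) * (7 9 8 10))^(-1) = ((7 10)(8 12 9))^(-1) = (7 10)(8 9 12)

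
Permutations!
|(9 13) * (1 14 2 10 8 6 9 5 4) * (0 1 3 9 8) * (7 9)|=30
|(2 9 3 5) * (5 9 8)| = 6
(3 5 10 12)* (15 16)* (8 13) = (3 5 10 12)(8 13)(15 16) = [0, 1, 2, 5, 4, 10, 6, 7, 13, 9, 12, 11, 3, 8, 14, 16, 15]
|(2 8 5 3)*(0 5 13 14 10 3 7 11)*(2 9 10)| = 12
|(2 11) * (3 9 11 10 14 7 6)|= 8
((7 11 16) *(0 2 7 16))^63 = (16)(0 11 7 2)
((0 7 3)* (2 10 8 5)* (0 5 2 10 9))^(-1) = (0 9 2 8 10 5 3 7)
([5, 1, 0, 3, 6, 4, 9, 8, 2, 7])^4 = [9, 1, 6, 3, 8, 7, 2, 5, 4, 0]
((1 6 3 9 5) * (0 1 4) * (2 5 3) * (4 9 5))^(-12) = ((0 1 6 2 4)(3 5 9))^(-12) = (9)(0 2 1 4 6)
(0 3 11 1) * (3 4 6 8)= (0 4 6 8 3 11 1)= [4, 0, 2, 11, 6, 5, 8, 7, 3, 9, 10, 1]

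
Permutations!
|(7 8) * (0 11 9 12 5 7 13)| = |(0 11 9 12 5 7 8 13)| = 8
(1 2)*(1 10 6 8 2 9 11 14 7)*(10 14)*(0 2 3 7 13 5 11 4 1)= (0 2 14 13 5 11 10 6 8 3 7)(1 9 4)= [2, 9, 14, 7, 1, 11, 8, 0, 3, 4, 6, 10, 12, 5, 13]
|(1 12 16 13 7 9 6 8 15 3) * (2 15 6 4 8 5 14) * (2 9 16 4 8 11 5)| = 12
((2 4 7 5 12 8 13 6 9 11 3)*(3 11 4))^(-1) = ((2 3)(4 7 5 12 8 13 6 9))^(-1) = (2 3)(4 9 6 13 8 12 5 7)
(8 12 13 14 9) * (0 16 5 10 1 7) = [16, 7, 2, 3, 4, 10, 6, 0, 12, 8, 1, 11, 13, 14, 9, 15, 5] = (0 16 5 10 1 7)(8 12 13 14 9)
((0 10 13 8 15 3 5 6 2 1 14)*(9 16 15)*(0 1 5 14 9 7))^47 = ((0 10 13 8 7)(1 9 16 15 3 14)(2 5 6))^47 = (0 13 7 10 8)(1 14 3 15 16 9)(2 6 5)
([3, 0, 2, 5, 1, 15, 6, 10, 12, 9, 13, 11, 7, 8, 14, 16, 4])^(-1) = [1, 4, 2, 0, 16, 3, 6, 12, 13, 9, 7, 11, 8, 10, 14, 5, 15]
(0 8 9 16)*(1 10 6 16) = [8, 10, 2, 3, 4, 5, 16, 7, 9, 1, 6, 11, 12, 13, 14, 15, 0] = (0 8 9 1 10 6 16)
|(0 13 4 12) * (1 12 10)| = 6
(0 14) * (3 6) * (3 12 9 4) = (0 14)(3 6 12 9 4) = [14, 1, 2, 6, 3, 5, 12, 7, 8, 4, 10, 11, 9, 13, 0]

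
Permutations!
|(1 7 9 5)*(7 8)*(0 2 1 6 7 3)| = 20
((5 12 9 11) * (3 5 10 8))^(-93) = ((3 5 12 9 11 10 8))^(-93) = (3 10 9 5 8 11 12)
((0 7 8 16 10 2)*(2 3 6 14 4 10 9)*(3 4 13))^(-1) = (0 2 9 16 8 7)(3 13 14 6)(4 10)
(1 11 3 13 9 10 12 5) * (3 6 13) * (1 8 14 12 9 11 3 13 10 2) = [0, 3, 1, 13, 4, 8, 10, 7, 14, 2, 9, 6, 5, 11, 12] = (1 3 13 11 6 10 9 2)(5 8 14 12)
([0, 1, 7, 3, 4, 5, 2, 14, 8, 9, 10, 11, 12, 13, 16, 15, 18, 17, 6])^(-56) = (2 18 14)(6 16 7)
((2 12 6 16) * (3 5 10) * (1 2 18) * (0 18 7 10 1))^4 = ((0 18)(1 2 12 6 16 7 10 3 5))^4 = (18)(1 16 5 6 3 12 10 2 7)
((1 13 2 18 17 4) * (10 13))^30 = ((1 10 13 2 18 17 4))^30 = (1 13 18 4 10 2 17)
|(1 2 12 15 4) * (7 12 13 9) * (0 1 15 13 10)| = |(0 1 2 10)(4 15)(7 12 13 9)| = 4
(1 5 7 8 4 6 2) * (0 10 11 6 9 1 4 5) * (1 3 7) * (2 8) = [10, 0, 4, 7, 9, 1, 8, 2, 5, 3, 11, 6] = (0 10 11 6 8 5 1)(2 4 9 3 7)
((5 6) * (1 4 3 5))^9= ((1 4 3 5 6))^9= (1 6 5 3 4)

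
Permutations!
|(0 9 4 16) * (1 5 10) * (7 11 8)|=12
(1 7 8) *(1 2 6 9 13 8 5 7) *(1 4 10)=[0, 4, 6, 3, 10, 7, 9, 5, 2, 13, 1, 11, 12, 8]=(1 4 10)(2 6 9 13 8)(5 7)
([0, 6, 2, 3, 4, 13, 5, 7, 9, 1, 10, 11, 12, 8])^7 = (1 6 5 13 8 9)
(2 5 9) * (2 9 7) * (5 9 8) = (2 9 8 5 7) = [0, 1, 9, 3, 4, 7, 6, 2, 5, 8]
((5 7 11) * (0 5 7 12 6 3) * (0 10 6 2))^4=(12)(3 10 6)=((0 5 12 2)(3 10 6)(7 11))^4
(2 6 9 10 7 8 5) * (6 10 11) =(2 10 7 8 5)(6 9 11) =[0, 1, 10, 3, 4, 2, 9, 8, 5, 11, 7, 6]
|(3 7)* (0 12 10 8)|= 4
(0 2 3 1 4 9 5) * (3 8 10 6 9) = (0 2 8 10 6 9 5)(1 4 3) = [2, 4, 8, 1, 3, 0, 9, 7, 10, 5, 6]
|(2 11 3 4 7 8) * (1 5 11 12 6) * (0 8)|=|(0 8 2 12 6 1 5 11 3 4 7)|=11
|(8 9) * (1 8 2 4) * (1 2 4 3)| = 6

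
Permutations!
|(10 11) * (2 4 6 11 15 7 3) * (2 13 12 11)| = 21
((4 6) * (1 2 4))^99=(1 6 4 2)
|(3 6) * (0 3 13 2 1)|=6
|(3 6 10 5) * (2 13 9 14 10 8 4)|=10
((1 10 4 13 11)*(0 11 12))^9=((0 11 1 10 4 13 12))^9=(0 1 4 12 11 10 13)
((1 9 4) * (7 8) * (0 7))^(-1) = (0 8 7)(1 4 9)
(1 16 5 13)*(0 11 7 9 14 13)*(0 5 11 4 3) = (0 4 3)(1 16 11 7 9 14 13) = [4, 16, 2, 0, 3, 5, 6, 9, 8, 14, 10, 7, 12, 1, 13, 15, 11]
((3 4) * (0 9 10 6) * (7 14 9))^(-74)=(0 10 14)(6 9 7)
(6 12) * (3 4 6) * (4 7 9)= [0, 1, 2, 7, 6, 5, 12, 9, 8, 4, 10, 11, 3]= (3 7 9 4 6 12)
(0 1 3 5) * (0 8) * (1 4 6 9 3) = [4, 1, 2, 5, 6, 8, 9, 7, 0, 3] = (0 4 6 9 3 5 8)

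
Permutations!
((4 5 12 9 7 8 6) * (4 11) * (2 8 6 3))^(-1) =(2 3 8)(4 11 6 7 9 12 5)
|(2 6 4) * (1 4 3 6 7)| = 4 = |(1 4 2 7)(3 6)|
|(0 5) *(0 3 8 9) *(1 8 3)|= 5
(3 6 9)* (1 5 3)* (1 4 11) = (1 5 3 6 9 4 11) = [0, 5, 2, 6, 11, 3, 9, 7, 8, 4, 10, 1]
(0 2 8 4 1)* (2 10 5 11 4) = [10, 0, 8, 3, 1, 11, 6, 7, 2, 9, 5, 4] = (0 10 5 11 4 1)(2 8)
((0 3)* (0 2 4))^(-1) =((0 3 2 4))^(-1) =(0 4 2 3)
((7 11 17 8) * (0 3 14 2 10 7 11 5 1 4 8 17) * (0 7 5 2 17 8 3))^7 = (1 7 14 5 11 3 10 8 4 2 17)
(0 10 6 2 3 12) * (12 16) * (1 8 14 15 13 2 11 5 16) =(0 10 6 11 5 16 12)(1 8 14 15 13 2 3) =[10, 8, 3, 1, 4, 16, 11, 7, 14, 9, 6, 5, 0, 2, 15, 13, 12]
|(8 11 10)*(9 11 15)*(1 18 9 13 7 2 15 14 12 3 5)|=20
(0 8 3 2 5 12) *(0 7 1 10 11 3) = [8, 10, 5, 2, 4, 12, 6, 1, 0, 9, 11, 3, 7] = (0 8)(1 10 11 3 2 5 12 7)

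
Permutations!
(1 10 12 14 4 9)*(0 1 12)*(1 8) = [8, 10, 2, 3, 9, 5, 6, 7, 1, 12, 0, 11, 14, 13, 4] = (0 8 1 10)(4 9 12 14)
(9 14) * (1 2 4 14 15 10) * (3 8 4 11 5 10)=[0, 2, 11, 8, 14, 10, 6, 7, 4, 15, 1, 5, 12, 13, 9, 3]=(1 2 11 5 10)(3 8 4 14 9 15)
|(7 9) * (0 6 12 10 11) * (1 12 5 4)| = 8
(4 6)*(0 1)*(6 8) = (0 1)(4 8 6) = [1, 0, 2, 3, 8, 5, 4, 7, 6]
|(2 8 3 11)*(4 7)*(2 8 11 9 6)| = 6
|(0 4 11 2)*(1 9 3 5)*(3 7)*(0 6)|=|(0 4 11 2 6)(1 9 7 3 5)|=5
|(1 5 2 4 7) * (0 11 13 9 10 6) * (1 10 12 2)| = 10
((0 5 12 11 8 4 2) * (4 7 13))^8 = (0 2 4 13 7 8 11 12 5)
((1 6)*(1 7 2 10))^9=((1 6 7 2 10))^9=(1 10 2 7 6)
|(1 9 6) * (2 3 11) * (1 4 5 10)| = |(1 9 6 4 5 10)(2 3 11)| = 6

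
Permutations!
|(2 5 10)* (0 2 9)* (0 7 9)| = 4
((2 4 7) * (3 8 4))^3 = ((2 3 8 4 7))^3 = (2 4 3 7 8)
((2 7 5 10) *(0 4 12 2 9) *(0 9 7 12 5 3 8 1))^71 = (0 1 8 3 7 10 5 4)(2 12)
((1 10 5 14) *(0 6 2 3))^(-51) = (0 6 2 3)(1 10 5 14)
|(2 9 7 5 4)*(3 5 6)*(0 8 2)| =9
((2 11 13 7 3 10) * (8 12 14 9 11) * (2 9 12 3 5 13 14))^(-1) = ((2 8 3 10 9 11 14 12)(5 13 7))^(-1) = (2 12 14 11 9 10 3 8)(5 7 13)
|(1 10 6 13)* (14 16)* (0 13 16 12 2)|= |(0 13 1 10 6 16 14 12 2)|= 9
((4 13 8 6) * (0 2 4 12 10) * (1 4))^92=((0 2 1 4 13 8 6 12 10))^92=(0 1 13 6 10 2 4 8 12)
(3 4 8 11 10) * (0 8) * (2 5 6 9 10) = (0 8 11 2 5 6 9 10 3 4) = [8, 1, 5, 4, 0, 6, 9, 7, 11, 10, 3, 2]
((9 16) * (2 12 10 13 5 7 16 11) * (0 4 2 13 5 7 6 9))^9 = ((0 4 2 12 10 5 6 9 11 13 7 16))^9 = (0 13 6 12)(2 16 11 5)(4 7 9 10)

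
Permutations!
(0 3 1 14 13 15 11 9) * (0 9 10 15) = (0 3 1 14 13)(10 15 11) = [3, 14, 2, 1, 4, 5, 6, 7, 8, 9, 15, 10, 12, 0, 13, 11]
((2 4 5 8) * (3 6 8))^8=((2 4 5 3 6 8))^8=(2 5 6)(3 8 4)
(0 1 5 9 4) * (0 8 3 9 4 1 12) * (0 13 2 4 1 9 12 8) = (0 8 3 12 13 2 4)(1 5) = [8, 5, 4, 12, 0, 1, 6, 7, 3, 9, 10, 11, 13, 2]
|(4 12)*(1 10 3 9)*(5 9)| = 10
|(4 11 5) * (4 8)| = |(4 11 5 8)| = 4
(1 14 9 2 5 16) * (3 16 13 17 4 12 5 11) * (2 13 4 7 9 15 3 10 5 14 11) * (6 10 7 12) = [0, 11, 2, 16, 6, 4, 10, 9, 8, 13, 5, 7, 14, 17, 15, 3, 1, 12] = (1 11 7 9 13 17 12 14 15 3 16)(4 6 10 5)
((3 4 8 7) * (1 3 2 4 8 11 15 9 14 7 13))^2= (1 8)(2 11 9 7 4 15 14)(3 13)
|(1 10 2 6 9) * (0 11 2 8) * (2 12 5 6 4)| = |(0 11 12 5 6 9 1 10 8)(2 4)| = 18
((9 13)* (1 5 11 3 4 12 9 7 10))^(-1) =(1 10 7 13 9 12 4 3 11 5)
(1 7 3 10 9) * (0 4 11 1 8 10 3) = (0 4 11 1 7)(8 10 9) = [4, 7, 2, 3, 11, 5, 6, 0, 10, 8, 9, 1]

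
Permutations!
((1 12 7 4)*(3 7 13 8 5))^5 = (1 3 13 4 5 12 7 8)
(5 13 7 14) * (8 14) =(5 13 7 8 14) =[0, 1, 2, 3, 4, 13, 6, 8, 14, 9, 10, 11, 12, 7, 5]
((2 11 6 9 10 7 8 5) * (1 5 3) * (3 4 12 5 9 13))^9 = (1 11 4 9 6 12 10 13 5 7 3 2 8) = ((1 9 10 7 8 4 12 5 2 11 6 13 3))^9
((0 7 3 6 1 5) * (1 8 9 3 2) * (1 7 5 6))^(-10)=((0 5)(1 6 8 9 3)(2 7))^(-10)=(9)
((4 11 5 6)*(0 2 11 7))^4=(0 6 2 4 11 7 5)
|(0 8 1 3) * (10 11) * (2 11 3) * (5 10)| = |(0 8 1 2 11 5 10 3)| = 8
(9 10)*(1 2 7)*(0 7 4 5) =(0 7 1 2 4 5)(9 10) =[7, 2, 4, 3, 5, 0, 6, 1, 8, 10, 9]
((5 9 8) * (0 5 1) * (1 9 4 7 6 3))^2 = (9)(0 4 6 1 5 7 3)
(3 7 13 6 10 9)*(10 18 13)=[0, 1, 2, 7, 4, 5, 18, 10, 8, 3, 9, 11, 12, 6, 14, 15, 16, 17, 13]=(3 7 10 9)(6 18 13)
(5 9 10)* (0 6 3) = [6, 1, 2, 0, 4, 9, 3, 7, 8, 10, 5] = (0 6 3)(5 9 10)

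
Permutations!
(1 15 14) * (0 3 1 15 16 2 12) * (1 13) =(0 3 13 1 16 2 12)(14 15) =[3, 16, 12, 13, 4, 5, 6, 7, 8, 9, 10, 11, 0, 1, 15, 14, 2]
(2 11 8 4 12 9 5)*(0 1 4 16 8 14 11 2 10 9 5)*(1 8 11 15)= (0 8 16 11 14 15 1 4 12 5 10 9)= [8, 4, 2, 3, 12, 10, 6, 7, 16, 0, 9, 14, 5, 13, 15, 1, 11]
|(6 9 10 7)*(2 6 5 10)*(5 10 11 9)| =|(2 6 5 11 9)(7 10)| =10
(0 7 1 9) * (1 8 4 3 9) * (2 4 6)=(0 7 8 6 2 4 3 9)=[7, 1, 4, 9, 3, 5, 2, 8, 6, 0]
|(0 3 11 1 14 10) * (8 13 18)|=6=|(0 3 11 1 14 10)(8 13 18)|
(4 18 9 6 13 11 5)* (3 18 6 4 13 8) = [0, 1, 2, 18, 6, 13, 8, 7, 3, 4, 10, 5, 12, 11, 14, 15, 16, 17, 9] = (3 18 9 4 6 8)(5 13 11)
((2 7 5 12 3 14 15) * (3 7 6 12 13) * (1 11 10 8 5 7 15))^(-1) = (1 14 3 13 5 8 10 11)(2 15 12 6)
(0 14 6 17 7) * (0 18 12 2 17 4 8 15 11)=(0 14 6 4 8 15 11)(2 17 7 18 12)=[14, 1, 17, 3, 8, 5, 4, 18, 15, 9, 10, 0, 2, 13, 6, 11, 16, 7, 12]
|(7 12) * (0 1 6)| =6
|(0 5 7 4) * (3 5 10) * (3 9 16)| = 8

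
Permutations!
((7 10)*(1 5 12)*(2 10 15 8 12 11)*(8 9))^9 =((1 5 11 2 10 7 15 9 8 12))^9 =(1 12 8 9 15 7 10 2 11 5)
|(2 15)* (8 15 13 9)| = |(2 13 9 8 15)| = 5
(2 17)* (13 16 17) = (2 13 16 17) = [0, 1, 13, 3, 4, 5, 6, 7, 8, 9, 10, 11, 12, 16, 14, 15, 17, 2]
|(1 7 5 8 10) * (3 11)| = |(1 7 5 8 10)(3 11)| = 10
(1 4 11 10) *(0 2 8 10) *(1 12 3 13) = (0 2 8 10 12 3 13 1 4 11) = [2, 4, 8, 13, 11, 5, 6, 7, 10, 9, 12, 0, 3, 1]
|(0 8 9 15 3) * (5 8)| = 6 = |(0 5 8 9 15 3)|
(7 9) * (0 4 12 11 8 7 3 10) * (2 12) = (0 4 2 12 11 8 7 9 3 10) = [4, 1, 12, 10, 2, 5, 6, 9, 7, 3, 0, 8, 11]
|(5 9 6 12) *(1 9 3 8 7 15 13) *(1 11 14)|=|(1 9 6 12 5 3 8 7 15 13 11 14)|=12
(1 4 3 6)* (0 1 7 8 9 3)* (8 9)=[1, 4, 2, 6, 0, 5, 7, 9, 8, 3]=(0 1 4)(3 6 7 9)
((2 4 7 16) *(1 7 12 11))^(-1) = ((1 7 16 2 4 12 11))^(-1) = (1 11 12 4 2 16 7)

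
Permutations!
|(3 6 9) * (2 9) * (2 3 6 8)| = |(2 9 6 3 8)| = 5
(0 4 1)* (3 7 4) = (0 3 7 4 1) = [3, 0, 2, 7, 1, 5, 6, 4]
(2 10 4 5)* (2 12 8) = (2 10 4 5 12 8) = [0, 1, 10, 3, 5, 12, 6, 7, 2, 9, 4, 11, 8]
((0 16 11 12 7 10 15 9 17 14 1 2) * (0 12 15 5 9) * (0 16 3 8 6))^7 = (0 6 8 3)(1 17 5 7 2 14 9 10 12)(11 15 16)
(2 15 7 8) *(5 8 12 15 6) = [0, 1, 6, 3, 4, 8, 5, 12, 2, 9, 10, 11, 15, 13, 14, 7] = (2 6 5 8)(7 12 15)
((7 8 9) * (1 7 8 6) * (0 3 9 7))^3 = (0 8 1 9 6 3 7)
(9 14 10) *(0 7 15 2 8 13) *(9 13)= (0 7 15 2 8 9 14 10 13)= [7, 1, 8, 3, 4, 5, 6, 15, 9, 14, 13, 11, 12, 0, 10, 2]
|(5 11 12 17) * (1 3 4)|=12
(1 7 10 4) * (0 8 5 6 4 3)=(0 8 5 6 4 1 7 10 3)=[8, 7, 2, 0, 1, 6, 4, 10, 5, 9, 3]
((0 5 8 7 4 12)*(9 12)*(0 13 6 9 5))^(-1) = ((4 5 8 7)(6 9 12 13))^(-1) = (4 7 8 5)(6 13 12 9)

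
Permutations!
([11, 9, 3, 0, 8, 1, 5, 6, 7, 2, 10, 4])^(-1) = [3, 5, 9, 2, 11, 6, 7, 8, 4, 1, 10, 0]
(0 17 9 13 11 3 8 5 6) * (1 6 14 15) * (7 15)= (0 17 9 13 11 3 8 5 14 7 15 1 6)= [17, 6, 2, 8, 4, 14, 0, 15, 5, 13, 10, 3, 12, 11, 7, 1, 16, 9]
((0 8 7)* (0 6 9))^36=(0 8 7 6 9)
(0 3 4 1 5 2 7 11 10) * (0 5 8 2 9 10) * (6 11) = [3, 8, 7, 4, 1, 9, 11, 6, 2, 10, 5, 0] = (0 3 4 1 8 2 7 6 11)(5 9 10)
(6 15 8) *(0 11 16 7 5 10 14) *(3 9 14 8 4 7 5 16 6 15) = (0 11 6 3 9 14)(4 7 16 5 10 8 15) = [11, 1, 2, 9, 7, 10, 3, 16, 15, 14, 8, 6, 12, 13, 0, 4, 5]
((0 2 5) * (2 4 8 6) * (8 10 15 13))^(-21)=(0 6 15)(2 13 4)(5 8 10)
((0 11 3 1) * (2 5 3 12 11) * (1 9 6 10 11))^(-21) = ((0 2 5 3 9 6 10 11 12 1))^(-21) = (0 1 12 11 10 6 9 3 5 2)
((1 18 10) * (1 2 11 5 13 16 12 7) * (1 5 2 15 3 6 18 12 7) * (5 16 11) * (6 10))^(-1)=(1 12)(2 11 13 5)(3 15 10)(6 18)(7 16)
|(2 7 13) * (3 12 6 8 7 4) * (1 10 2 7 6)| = |(1 10 2 4 3 12)(6 8)(7 13)| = 6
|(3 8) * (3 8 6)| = 2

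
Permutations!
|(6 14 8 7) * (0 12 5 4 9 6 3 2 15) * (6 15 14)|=|(0 12 5 4 9 15)(2 14 8 7 3)|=30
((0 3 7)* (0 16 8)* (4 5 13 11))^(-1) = ((0 3 7 16 8)(4 5 13 11))^(-1) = (0 8 16 7 3)(4 11 13 5)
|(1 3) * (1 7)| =|(1 3 7)| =3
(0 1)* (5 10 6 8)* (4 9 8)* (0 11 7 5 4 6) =(0 1 11 7 5 10)(4 9 8) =[1, 11, 2, 3, 9, 10, 6, 5, 4, 8, 0, 7]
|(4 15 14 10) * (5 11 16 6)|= 4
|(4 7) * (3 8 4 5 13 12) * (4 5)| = 10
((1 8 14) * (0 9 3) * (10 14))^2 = ((0 9 3)(1 8 10 14))^2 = (0 3 9)(1 10)(8 14)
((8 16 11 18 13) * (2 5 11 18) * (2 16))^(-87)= (2 18 5 13 11 8 16)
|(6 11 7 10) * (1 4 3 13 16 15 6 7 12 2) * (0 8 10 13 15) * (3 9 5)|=30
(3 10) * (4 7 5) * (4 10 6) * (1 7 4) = (1 7 5 10 3 6) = [0, 7, 2, 6, 4, 10, 1, 5, 8, 9, 3]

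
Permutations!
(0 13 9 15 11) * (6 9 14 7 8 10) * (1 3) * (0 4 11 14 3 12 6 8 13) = [0, 12, 2, 1, 11, 5, 9, 13, 10, 15, 8, 4, 6, 3, 7, 14] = (1 12 6 9 15 14 7 13 3)(4 11)(8 10)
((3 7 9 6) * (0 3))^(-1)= (0 6 9 7 3)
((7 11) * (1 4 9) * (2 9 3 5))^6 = (11)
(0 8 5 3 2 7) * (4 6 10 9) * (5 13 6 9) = (0 8 13 6 10 5 3 2 7)(4 9) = [8, 1, 7, 2, 9, 3, 10, 0, 13, 4, 5, 11, 12, 6]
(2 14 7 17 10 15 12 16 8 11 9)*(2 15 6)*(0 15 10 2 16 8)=(0 15 12 8 11 9 10 6 16)(2 14 7 17)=[15, 1, 14, 3, 4, 5, 16, 17, 11, 10, 6, 9, 8, 13, 7, 12, 0, 2]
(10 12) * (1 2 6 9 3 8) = (1 2 6 9 3 8)(10 12) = [0, 2, 6, 8, 4, 5, 9, 7, 1, 3, 12, 11, 10]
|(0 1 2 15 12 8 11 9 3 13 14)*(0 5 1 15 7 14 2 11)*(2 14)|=28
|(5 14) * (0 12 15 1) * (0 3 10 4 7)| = 8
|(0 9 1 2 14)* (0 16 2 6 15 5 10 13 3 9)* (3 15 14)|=|(1 6 14 16 2 3 9)(5 10 13 15)|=28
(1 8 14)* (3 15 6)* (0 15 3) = (0 15 6)(1 8 14) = [15, 8, 2, 3, 4, 5, 0, 7, 14, 9, 10, 11, 12, 13, 1, 6]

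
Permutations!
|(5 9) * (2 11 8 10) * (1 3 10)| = |(1 3 10 2 11 8)(5 9)| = 6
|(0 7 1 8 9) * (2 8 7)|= |(0 2 8 9)(1 7)|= 4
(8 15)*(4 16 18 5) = (4 16 18 5)(8 15) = [0, 1, 2, 3, 16, 4, 6, 7, 15, 9, 10, 11, 12, 13, 14, 8, 18, 17, 5]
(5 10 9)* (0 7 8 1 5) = [7, 5, 2, 3, 4, 10, 6, 8, 1, 0, 9] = (0 7 8 1 5 10 9)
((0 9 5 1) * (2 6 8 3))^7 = ((0 9 5 1)(2 6 8 3))^7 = (0 1 5 9)(2 3 8 6)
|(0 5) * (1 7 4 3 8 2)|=6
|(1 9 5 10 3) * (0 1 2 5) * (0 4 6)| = 20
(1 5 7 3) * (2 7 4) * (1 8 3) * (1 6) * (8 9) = (1 5 4 2 7 6)(3 9 8) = [0, 5, 7, 9, 2, 4, 1, 6, 3, 8]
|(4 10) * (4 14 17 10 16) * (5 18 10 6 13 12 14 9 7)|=|(4 16)(5 18 10 9 7)(6 13 12 14 17)|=10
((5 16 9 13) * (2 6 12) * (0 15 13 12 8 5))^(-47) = ((0 15 13)(2 6 8 5 16 9 12))^(-47) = (0 15 13)(2 8 16 12 6 5 9)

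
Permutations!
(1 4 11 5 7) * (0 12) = (0 12)(1 4 11 5 7) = [12, 4, 2, 3, 11, 7, 6, 1, 8, 9, 10, 5, 0]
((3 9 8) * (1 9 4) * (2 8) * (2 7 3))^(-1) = ((1 9 7 3 4)(2 8))^(-1) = (1 4 3 7 9)(2 8)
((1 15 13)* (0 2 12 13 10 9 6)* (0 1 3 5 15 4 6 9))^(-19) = (0 5 12 10 3 2 15 13)(1 6 4)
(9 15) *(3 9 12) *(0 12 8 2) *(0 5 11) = (0 12 3 9 15 8 2 5 11) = [12, 1, 5, 9, 4, 11, 6, 7, 2, 15, 10, 0, 3, 13, 14, 8]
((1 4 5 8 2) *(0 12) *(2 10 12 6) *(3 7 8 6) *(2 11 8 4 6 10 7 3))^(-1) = ((0 2 1 6 11 8 7 4 5 10 12))^(-1) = (0 12 10 5 4 7 8 11 6 1 2)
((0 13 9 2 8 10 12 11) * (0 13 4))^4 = ((0 4)(2 8 10 12 11 13 9))^4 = (2 11 8 13 10 9 12)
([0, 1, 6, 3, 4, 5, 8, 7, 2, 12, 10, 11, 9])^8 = [0, 1, 8, 3, 4, 5, 2, 7, 6, 9, 10, 11, 12]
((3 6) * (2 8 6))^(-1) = (2 3 6 8)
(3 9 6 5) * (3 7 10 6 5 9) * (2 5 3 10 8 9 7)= (2 5)(3 10 6 7 8 9)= [0, 1, 5, 10, 4, 2, 7, 8, 9, 3, 6]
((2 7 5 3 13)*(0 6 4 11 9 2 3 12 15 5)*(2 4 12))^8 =(0 6 12 15 5 2 7)(4 9 11)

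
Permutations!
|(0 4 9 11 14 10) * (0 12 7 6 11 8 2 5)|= 6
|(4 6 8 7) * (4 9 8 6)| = |(7 9 8)| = 3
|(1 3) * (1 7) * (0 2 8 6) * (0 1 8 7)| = |(0 2 7 8 6 1 3)| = 7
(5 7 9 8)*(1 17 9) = (1 17 9 8 5 7) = [0, 17, 2, 3, 4, 7, 6, 1, 5, 8, 10, 11, 12, 13, 14, 15, 16, 9]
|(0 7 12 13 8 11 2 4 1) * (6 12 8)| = |(0 7 8 11 2 4 1)(6 12 13)| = 21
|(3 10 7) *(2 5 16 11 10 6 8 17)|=10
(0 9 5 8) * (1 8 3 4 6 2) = [9, 8, 1, 4, 6, 3, 2, 7, 0, 5] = (0 9 5 3 4 6 2 1 8)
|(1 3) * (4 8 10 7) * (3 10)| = |(1 10 7 4 8 3)| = 6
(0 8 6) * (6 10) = (0 8 10 6) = [8, 1, 2, 3, 4, 5, 0, 7, 10, 9, 6]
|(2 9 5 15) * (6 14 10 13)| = 4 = |(2 9 5 15)(6 14 10 13)|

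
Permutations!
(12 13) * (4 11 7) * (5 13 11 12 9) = [0, 1, 2, 3, 12, 13, 6, 4, 8, 5, 10, 7, 11, 9] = (4 12 11 7)(5 13 9)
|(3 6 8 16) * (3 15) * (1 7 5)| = 15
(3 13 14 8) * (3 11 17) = [0, 1, 2, 13, 4, 5, 6, 7, 11, 9, 10, 17, 12, 14, 8, 15, 16, 3] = (3 13 14 8 11 17)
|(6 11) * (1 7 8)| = 6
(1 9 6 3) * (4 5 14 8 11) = (1 9 6 3)(4 5 14 8 11) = [0, 9, 2, 1, 5, 14, 3, 7, 11, 6, 10, 4, 12, 13, 8]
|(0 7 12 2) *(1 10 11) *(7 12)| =|(0 12 2)(1 10 11)| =3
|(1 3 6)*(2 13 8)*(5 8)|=|(1 3 6)(2 13 5 8)|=12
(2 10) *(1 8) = (1 8)(2 10) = [0, 8, 10, 3, 4, 5, 6, 7, 1, 9, 2]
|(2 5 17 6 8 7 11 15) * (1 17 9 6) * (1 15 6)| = 12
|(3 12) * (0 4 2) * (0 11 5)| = |(0 4 2 11 5)(3 12)| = 10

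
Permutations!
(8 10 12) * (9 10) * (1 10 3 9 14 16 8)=(1 10 12)(3 9)(8 14 16)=[0, 10, 2, 9, 4, 5, 6, 7, 14, 3, 12, 11, 1, 13, 16, 15, 8]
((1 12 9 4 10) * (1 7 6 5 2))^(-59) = ((1 12 9 4 10 7 6 5 2))^(-59) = (1 10 2 4 5 9 6 12 7)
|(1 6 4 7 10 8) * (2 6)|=7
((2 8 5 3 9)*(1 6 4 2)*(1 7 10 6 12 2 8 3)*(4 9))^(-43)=(1 5 8 4 3 2 12)(6 9 7 10)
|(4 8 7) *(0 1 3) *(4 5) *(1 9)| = |(0 9 1 3)(4 8 7 5)| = 4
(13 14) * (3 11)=(3 11)(13 14)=[0, 1, 2, 11, 4, 5, 6, 7, 8, 9, 10, 3, 12, 14, 13]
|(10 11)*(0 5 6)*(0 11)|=|(0 5 6 11 10)|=5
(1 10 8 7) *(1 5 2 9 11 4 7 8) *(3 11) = [0, 10, 9, 11, 7, 2, 6, 5, 8, 3, 1, 4] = (1 10)(2 9 3 11 4 7 5)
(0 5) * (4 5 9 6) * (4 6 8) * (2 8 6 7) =(0 9 6 7 2 8 4 5) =[9, 1, 8, 3, 5, 0, 7, 2, 4, 6]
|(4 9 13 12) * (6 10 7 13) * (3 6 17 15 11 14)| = 12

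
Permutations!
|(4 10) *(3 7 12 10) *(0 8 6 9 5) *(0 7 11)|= 11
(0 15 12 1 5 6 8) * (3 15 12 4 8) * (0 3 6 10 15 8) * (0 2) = (0 12 1 5 10 15 4 2)(3 8) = [12, 5, 0, 8, 2, 10, 6, 7, 3, 9, 15, 11, 1, 13, 14, 4]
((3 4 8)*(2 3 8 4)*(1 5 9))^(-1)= ((1 5 9)(2 3))^(-1)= (1 9 5)(2 3)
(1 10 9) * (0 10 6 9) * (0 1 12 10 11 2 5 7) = (0 11 2 5 7)(1 6 9 12 10) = [11, 6, 5, 3, 4, 7, 9, 0, 8, 12, 1, 2, 10]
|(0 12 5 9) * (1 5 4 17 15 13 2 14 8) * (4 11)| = 13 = |(0 12 11 4 17 15 13 2 14 8 1 5 9)|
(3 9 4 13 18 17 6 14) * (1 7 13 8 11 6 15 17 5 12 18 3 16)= [0, 7, 2, 9, 8, 12, 14, 13, 11, 4, 10, 6, 18, 3, 16, 17, 1, 15, 5]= (1 7 13 3 9 4 8 11 6 14 16)(5 12 18)(15 17)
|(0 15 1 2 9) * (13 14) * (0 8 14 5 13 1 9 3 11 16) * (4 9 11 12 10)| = 36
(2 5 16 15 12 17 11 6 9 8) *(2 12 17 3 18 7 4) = [0, 1, 5, 18, 2, 16, 9, 4, 12, 8, 10, 6, 3, 13, 14, 17, 15, 11, 7] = (2 5 16 15 17 11 6 9 8 12 3 18 7 4)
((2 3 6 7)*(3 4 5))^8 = ((2 4 5 3 6 7))^8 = (2 5 6)(3 7 4)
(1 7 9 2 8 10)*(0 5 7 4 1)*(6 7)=[5, 4, 8, 3, 1, 6, 7, 9, 10, 2, 0]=(0 5 6 7 9 2 8 10)(1 4)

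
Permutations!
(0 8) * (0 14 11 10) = [8, 1, 2, 3, 4, 5, 6, 7, 14, 9, 0, 10, 12, 13, 11] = (0 8 14 11 10)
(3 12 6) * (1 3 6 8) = (1 3 12 8) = [0, 3, 2, 12, 4, 5, 6, 7, 1, 9, 10, 11, 8]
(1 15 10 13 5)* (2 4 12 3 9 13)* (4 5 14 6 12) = (1 15 10 2 5)(3 9 13 14 6 12) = [0, 15, 5, 9, 4, 1, 12, 7, 8, 13, 2, 11, 3, 14, 6, 10]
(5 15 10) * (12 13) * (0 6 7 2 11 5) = [6, 1, 11, 3, 4, 15, 7, 2, 8, 9, 0, 5, 13, 12, 14, 10] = (0 6 7 2 11 5 15 10)(12 13)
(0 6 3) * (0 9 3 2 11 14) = (0 6 2 11 14)(3 9) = [6, 1, 11, 9, 4, 5, 2, 7, 8, 3, 10, 14, 12, 13, 0]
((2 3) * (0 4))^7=((0 4)(2 3))^7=(0 4)(2 3)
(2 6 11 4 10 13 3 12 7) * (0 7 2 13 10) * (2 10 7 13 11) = [13, 1, 6, 12, 0, 5, 2, 11, 8, 9, 7, 4, 10, 3] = (0 13 3 12 10 7 11 4)(2 6)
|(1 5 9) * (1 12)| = |(1 5 9 12)| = 4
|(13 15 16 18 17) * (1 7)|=|(1 7)(13 15 16 18 17)|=10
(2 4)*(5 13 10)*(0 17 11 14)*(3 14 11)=[17, 1, 4, 14, 2, 13, 6, 7, 8, 9, 5, 11, 12, 10, 0, 15, 16, 3]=(0 17 3 14)(2 4)(5 13 10)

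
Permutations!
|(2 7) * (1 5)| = |(1 5)(2 7)| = 2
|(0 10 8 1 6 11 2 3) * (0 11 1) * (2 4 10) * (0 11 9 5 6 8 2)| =|(1 8 11 4 10 2 3 9 5 6)| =10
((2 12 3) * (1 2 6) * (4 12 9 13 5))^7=(1 3 4 13 2 6 12 5 9)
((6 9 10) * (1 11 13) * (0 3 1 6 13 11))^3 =((0 3 1)(6 9 10 13))^3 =(6 13 10 9)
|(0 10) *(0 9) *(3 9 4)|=5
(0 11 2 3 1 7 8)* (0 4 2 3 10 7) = (0 11 3 1)(2 10 7 8 4) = [11, 0, 10, 1, 2, 5, 6, 8, 4, 9, 7, 3]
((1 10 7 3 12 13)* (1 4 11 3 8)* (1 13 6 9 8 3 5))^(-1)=((1 10 7 3 12 6 9 8 13 4 11 5))^(-1)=(1 5 11 4 13 8 9 6 12 3 7 10)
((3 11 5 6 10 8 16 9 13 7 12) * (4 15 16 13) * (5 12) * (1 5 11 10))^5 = ((1 5 6)(3 10 8 13 7 11 12)(4 15 16 9))^5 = (1 6 5)(3 11 13 10 12 7 8)(4 15 16 9)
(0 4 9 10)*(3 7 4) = (0 3 7 4 9 10) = [3, 1, 2, 7, 9, 5, 6, 4, 8, 10, 0]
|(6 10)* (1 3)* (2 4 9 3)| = 10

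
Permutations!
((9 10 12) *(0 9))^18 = (0 10)(9 12)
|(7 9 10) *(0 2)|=6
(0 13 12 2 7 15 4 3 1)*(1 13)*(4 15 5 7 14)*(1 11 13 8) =(15)(0 11 13 12 2 14 4 3 8 1)(5 7) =[11, 0, 14, 8, 3, 7, 6, 5, 1, 9, 10, 13, 2, 12, 4, 15]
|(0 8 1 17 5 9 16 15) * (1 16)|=4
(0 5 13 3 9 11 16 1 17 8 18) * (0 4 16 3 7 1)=(0 5 13 7 1 17 8 18 4 16)(3 9 11)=[5, 17, 2, 9, 16, 13, 6, 1, 18, 11, 10, 3, 12, 7, 14, 15, 0, 8, 4]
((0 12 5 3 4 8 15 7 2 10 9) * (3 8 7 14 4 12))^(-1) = ((0 3 12 5 8 15 14 4 7 2 10 9))^(-1) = (0 9 10 2 7 4 14 15 8 5 12 3)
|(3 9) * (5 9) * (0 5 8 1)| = 6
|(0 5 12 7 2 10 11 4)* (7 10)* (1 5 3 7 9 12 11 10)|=|(0 3 7 2 9 12 1 5 11 4)|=10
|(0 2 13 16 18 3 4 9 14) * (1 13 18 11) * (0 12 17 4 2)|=60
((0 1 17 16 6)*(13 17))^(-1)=(0 6 16 17 13 1)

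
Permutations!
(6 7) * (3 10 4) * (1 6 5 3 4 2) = (1 6 7 5 3 10 2) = [0, 6, 1, 10, 4, 3, 7, 5, 8, 9, 2]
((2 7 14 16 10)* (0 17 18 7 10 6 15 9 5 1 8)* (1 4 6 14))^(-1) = (0 8 1 7 18 17)(2 10)(4 5 9 15 6)(14 16)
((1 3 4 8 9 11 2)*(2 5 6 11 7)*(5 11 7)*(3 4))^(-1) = ((11)(1 4 8 9 5 6 7 2))^(-1) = (11)(1 2 7 6 5 9 8 4)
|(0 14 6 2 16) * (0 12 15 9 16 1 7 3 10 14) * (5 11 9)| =|(1 7 3 10 14 6 2)(5 11 9 16 12 15)| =42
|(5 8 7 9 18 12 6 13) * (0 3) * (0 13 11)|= 11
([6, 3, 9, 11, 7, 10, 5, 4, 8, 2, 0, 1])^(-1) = (0 10 5 6)(1 11 3)(2 9)(4 7)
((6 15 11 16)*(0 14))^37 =(0 14)(6 15 11 16)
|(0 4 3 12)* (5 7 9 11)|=4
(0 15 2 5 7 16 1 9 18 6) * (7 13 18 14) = (0 15 2 5 13 18 6)(1 9 14 7 16) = [15, 9, 5, 3, 4, 13, 0, 16, 8, 14, 10, 11, 12, 18, 7, 2, 1, 17, 6]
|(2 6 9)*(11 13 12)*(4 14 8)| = 3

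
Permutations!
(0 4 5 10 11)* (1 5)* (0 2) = [4, 5, 0, 3, 1, 10, 6, 7, 8, 9, 11, 2] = (0 4 1 5 10 11 2)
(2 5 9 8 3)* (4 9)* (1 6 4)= (1 6 4 9 8 3 2 5)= [0, 6, 5, 2, 9, 1, 4, 7, 3, 8]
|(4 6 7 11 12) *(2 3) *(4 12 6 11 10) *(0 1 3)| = |(12)(0 1 3 2)(4 11 6 7 10)| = 20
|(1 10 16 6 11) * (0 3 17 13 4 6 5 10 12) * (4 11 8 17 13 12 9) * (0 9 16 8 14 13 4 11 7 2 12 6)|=|(0 3 4)(1 16 5 10 8 17 6 14 13 7 2 12 9 11)|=42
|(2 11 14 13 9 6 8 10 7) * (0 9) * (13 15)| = |(0 9 6 8 10 7 2 11 14 15 13)| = 11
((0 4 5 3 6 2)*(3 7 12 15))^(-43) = ((0 4 5 7 12 15 3 6 2))^(-43) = (0 5 12 3 2 4 7 15 6)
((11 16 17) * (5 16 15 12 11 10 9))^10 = ((5 16 17 10 9)(11 15 12))^10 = (17)(11 15 12)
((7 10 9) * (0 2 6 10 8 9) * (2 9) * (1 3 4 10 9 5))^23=((0 5 1 3 4 10)(2 6 9 7 8))^23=(0 10 4 3 1 5)(2 7 6 8 9)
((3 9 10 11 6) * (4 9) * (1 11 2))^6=((1 11 6 3 4 9 10 2))^6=(1 10 4 6)(2 9 3 11)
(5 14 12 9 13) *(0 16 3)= (0 16 3)(5 14 12 9 13)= [16, 1, 2, 0, 4, 14, 6, 7, 8, 13, 10, 11, 9, 5, 12, 15, 3]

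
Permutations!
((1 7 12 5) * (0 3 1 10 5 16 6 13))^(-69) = ((0 3 1 7 12 16 6 13)(5 10))^(-69) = (0 7 6 3 12 13 1 16)(5 10)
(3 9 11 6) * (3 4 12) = (3 9 11 6 4 12) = [0, 1, 2, 9, 12, 5, 4, 7, 8, 11, 10, 6, 3]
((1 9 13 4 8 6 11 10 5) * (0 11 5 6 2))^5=((0 11 10 6 5 1 9 13 4 8 2))^5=(0 1 2 5 8 6 4 10 13 11 9)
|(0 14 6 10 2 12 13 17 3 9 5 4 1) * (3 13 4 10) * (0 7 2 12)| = |(0 14 6 3 9 5 10 12 4 1 7 2)(13 17)| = 12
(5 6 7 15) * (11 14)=(5 6 7 15)(11 14)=[0, 1, 2, 3, 4, 6, 7, 15, 8, 9, 10, 14, 12, 13, 11, 5]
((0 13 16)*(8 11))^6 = ((0 13 16)(8 11))^6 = (16)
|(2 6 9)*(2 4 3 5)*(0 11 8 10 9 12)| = |(0 11 8 10 9 4 3 5 2 6 12)| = 11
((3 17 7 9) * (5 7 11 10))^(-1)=((3 17 11 10 5 7 9))^(-1)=(3 9 7 5 10 11 17)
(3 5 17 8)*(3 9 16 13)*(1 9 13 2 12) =(1 9 16 2 12)(3 5 17 8 13) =[0, 9, 12, 5, 4, 17, 6, 7, 13, 16, 10, 11, 1, 3, 14, 15, 2, 8]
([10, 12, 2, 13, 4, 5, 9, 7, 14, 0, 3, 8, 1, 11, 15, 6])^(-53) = [15, 12, 2, 9, 4, 5, 8, 7, 3, 14, 6, 10, 1, 0, 13, 11]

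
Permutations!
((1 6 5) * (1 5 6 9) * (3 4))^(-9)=((1 9)(3 4))^(-9)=(1 9)(3 4)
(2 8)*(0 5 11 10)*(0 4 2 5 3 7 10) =(0 3 7 10 4 2 8 5 11) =[3, 1, 8, 7, 2, 11, 6, 10, 5, 9, 4, 0]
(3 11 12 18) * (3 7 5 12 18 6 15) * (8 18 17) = (3 11 17 8 18 7 5 12 6 15) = [0, 1, 2, 11, 4, 12, 15, 5, 18, 9, 10, 17, 6, 13, 14, 3, 16, 8, 7]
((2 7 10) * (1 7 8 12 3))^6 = ((1 7 10 2 8 12 3))^6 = (1 3 12 8 2 10 7)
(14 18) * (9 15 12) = [0, 1, 2, 3, 4, 5, 6, 7, 8, 15, 10, 11, 9, 13, 18, 12, 16, 17, 14] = (9 15 12)(14 18)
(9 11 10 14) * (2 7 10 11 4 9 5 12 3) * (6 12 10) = (2 7 6 12 3)(4 9)(5 10 14) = [0, 1, 7, 2, 9, 10, 12, 6, 8, 4, 14, 11, 3, 13, 5]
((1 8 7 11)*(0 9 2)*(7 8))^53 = ((0 9 2)(1 7 11))^53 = (0 2 9)(1 11 7)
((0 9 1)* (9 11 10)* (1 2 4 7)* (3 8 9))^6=(0 2 10 7 8)(1 9 11 4 3)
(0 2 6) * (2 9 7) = (0 9 7 2 6) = [9, 1, 6, 3, 4, 5, 0, 2, 8, 7]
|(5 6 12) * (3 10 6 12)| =|(3 10 6)(5 12)| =6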